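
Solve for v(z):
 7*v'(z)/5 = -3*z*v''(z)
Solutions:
 v(z) = C1 + C2*z^(8/15)


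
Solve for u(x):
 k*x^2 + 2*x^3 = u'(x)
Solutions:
 u(x) = C1 + k*x^3/3 + x^4/2


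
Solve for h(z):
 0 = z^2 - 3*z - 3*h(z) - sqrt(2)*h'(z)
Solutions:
 h(z) = C1*exp(-3*sqrt(2)*z/2) + z^2/3 - z - 2*sqrt(2)*z/9 + 4/27 + sqrt(2)/3


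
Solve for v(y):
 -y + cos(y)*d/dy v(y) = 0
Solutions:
 v(y) = C1 + Integral(y/cos(y), y)


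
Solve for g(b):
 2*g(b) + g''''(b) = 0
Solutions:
 g(b) = (C1*sin(2^(3/4)*b/2) + C2*cos(2^(3/4)*b/2))*exp(-2^(3/4)*b/2) + (C3*sin(2^(3/4)*b/2) + C4*cos(2^(3/4)*b/2))*exp(2^(3/4)*b/2)


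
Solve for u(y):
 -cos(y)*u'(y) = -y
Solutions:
 u(y) = C1 + Integral(y/cos(y), y)


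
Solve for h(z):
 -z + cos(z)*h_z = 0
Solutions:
 h(z) = C1 + Integral(z/cos(z), z)


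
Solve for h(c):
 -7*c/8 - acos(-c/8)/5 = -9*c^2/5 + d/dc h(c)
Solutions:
 h(c) = C1 + 3*c^3/5 - 7*c^2/16 - c*acos(-c/8)/5 - sqrt(64 - c^2)/5


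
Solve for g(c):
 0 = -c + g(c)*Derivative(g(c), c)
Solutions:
 g(c) = -sqrt(C1 + c^2)
 g(c) = sqrt(C1 + c^2)


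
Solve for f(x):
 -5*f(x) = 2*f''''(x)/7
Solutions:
 f(x) = (C1*sin(70^(1/4)*x/2) + C2*cos(70^(1/4)*x/2))*exp(-70^(1/4)*x/2) + (C3*sin(70^(1/4)*x/2) + C4*cos(70^(1/4)*x/2))*exp(70^(1/4)*x/2)


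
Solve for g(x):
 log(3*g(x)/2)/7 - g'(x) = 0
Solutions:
 7*Integral(1/(-log(_y) - log(3) + log(2)), (_y, g(x))) = C1 - x


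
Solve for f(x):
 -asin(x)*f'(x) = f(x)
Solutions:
 f(x) = C1*exp(-Integral(1/asin(x), x))


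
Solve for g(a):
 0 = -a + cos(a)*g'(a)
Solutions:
 g(a) = C1 + Integral(a/cos(a), a)


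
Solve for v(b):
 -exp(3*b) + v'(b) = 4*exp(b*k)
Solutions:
 v(b) = C1 + exp(3*b)/3 + 4*exp(b*k)/k


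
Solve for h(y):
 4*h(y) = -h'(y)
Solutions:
 h(y) = C1*exp(-4*y)


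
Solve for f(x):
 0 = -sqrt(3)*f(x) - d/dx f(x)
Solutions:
 f(x) = C1*exp(-sqrt(3)*x)


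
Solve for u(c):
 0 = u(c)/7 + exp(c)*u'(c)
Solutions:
 u(c) = C1*exp(exp(-c)/7)


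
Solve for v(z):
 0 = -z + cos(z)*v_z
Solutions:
 v(z) = C1 + Integral(z/cos(z), z)


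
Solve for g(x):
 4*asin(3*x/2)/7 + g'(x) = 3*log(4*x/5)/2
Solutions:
 g(x) = C1 + 3*x*log(x)/2 - 4*x*asin(3*x/2)/7 - 3*x*log(5)/2 - 3*x/2 + 3*x*log(2) - 4*sqrt(4 - 9*x^2)/21


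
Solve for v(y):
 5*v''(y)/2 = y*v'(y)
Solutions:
 v(y) = C1 + C2*erfi(sqrt(5)*y/5)


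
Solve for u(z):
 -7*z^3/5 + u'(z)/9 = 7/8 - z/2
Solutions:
 u(z) = C1 + 63*z^4/20 - 9*z^2/4 + 63*z/8


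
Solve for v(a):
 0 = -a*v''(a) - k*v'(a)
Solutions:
 v(a) = C1 + a^(1 - re(k))*(C2*sin(log(a)*Abs(im(k))) + C3*cos(log(a)*im(k)))


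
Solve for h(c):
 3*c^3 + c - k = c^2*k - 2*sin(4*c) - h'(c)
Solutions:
 h(c) = C1 - 3*c^4/4 + c^3*k/3 - c^2/2 + c*k + cos(4*c)/2


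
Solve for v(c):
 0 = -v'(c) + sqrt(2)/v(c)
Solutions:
 v(c) = -sqrt(C1 + 2*sqrt(2)*c)
 v(c) = sqrt(C1 + 2*sqrt(2)*c)


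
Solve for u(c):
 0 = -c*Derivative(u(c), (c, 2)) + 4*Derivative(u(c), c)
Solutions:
 u(c) = C1 + C2*c^5


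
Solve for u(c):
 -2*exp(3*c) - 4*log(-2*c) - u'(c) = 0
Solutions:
 u(c) = C1 - 4*c*log(-c) + 4*c*(1 - log(2)) - 2*exp(3*c)/3


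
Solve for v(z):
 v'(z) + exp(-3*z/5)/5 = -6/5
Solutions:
 v(z) = C1 - 6*z/5 + exp(-3*z/5)/3


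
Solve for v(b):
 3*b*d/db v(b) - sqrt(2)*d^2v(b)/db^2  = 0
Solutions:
 v(b) = C1 + C2*erfi(2^(1/4)*sqrt(3)*b/2)


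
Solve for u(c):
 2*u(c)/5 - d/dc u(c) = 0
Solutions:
 u(c) = C1*exp(2*c/5)


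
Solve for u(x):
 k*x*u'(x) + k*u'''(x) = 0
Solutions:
 u(x) = C1 + Integral(C2*airyai(-x) + C3*airybi(-x), x)


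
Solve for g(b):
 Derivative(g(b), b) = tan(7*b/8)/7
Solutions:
 g(b) = C1 - 8*log(cos(7*b/8))/49


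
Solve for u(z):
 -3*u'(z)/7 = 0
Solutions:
 u(z) = C1


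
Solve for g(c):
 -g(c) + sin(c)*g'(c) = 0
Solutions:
 g(c) = C1*sqrt(cos(c) - 1)/sqrt(cos(c) + 1)


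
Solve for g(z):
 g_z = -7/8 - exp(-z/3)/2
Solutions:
 g(z) = C1 - 7*z/8 + 3*exp(-z/3)/2


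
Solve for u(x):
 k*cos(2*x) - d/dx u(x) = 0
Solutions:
 u(x) = C1 + k*sin(2*x)/2


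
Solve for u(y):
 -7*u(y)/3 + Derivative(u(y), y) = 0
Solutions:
 u(y) = C1*exp(7*y/3)


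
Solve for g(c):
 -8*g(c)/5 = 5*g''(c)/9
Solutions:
 g(c) = C1*sin(6*sqrt(2)*c/5) + C2*cos(6*sqrt(2)*c/5)


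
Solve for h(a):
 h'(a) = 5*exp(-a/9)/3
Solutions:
 h(a) = C1 - 15*exp(-a/9)


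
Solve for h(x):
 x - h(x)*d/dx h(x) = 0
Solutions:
 h(x) = -sqrt(C1 + x^2)
 h(x) = sqrt(C1 + x^2)


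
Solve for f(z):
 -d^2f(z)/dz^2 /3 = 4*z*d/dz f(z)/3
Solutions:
 f(z) = C1 + C2*erf(sqrt(2)*z)


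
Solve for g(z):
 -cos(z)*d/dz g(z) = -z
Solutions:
 g(z) = C1 + Integral(z/cos(z), z)


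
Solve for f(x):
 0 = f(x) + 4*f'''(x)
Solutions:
 f(x) = C3*exp(-2^(1/3)*x/2) + (C1*sin(2^(1/3)*sqrt(3)*x/4) + C2*cos(2^(1/3)*sqrt(3)*x/4))*exp(2^(1/3)*x/4)


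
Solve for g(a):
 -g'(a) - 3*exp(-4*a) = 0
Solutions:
 g(a) = C1 + 3*exp(-4*a)/4


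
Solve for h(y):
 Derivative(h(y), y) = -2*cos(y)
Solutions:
 h(y) = C1 - 2*sin(y)


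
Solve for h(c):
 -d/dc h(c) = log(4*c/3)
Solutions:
 h(c) = C1 - c*log(c) + c*log(3/4) + c


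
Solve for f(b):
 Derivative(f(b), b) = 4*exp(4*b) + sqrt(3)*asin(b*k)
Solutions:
 f(b) = C1 + sqrt(3)*Piecewise((b*asin(b*k) + sqrt(-b^2*k^2 + 1)/k, Ne(k, 0)), (0, True)) + exp(4*b)


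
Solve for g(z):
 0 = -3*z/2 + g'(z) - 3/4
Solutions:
 g(z) = C1 + 3*z^2/4 + 3*z/4


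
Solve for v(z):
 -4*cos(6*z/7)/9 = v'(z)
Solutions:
 v(z) = C1 - 14*sin(6*z/7)/27


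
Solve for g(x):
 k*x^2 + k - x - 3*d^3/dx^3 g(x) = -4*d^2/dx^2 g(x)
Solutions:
 g(x) = C1 + C2*x + C3*exp(4*x/3) - k*x^4/48 + x^3*(2 - 3*k)/48 + x^2*(6 - 17*k)/64


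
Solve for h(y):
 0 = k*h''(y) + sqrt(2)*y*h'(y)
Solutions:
 h(y) = C1 + C2*sqrt(k)*erf(2^(3/4)*y*sqrt(1/k)/2)


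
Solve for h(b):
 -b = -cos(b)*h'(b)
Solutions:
 h(b) = C1 + Integral(b/cos(b), b)


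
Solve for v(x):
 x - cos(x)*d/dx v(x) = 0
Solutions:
 v(x) = C1 + Integral(x/cos(x), x)


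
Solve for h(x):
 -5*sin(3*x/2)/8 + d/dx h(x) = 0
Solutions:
 h(x) = C1 - 5*cos(3*x/2)/12


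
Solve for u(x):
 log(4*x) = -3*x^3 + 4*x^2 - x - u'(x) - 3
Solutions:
 u(x) = C1 - 3*x^4/4 + 4*x^3/3 - x^2/2 - x*log(x) - 2*x - x*log(4)


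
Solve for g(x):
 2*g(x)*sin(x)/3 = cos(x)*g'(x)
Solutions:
 g(x) = C1/cos(x)^(2/3)


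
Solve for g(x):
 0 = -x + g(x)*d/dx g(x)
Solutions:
 g(x) = -sqrt(C1 + x^2)
 g(x) = sqrt(C1 + x^2)


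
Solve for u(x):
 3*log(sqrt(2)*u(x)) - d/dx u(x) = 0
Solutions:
 -2*Integral(1/(2*log(_y) + log(2)), (_y, u(x)))/3 = C1 - x


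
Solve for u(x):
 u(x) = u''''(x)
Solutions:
 u(x) = C1*exp(-x) + C2*exp(x) + C3*sin(x) + C4*cos(x)


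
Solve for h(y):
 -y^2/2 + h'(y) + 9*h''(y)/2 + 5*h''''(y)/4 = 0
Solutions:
 h(y) = C1 + C2*exp(-10^(1/3)*y*(-(5 + sqrt(295))^(1/3) + 3*10^(1/3)/(5 + sqrt(295))^(1/3))/10)*sin(10^(1/3)*sqrt(3)*y*(3*10^(1/3)/(5 + sqrt(295))^(1/3) + (5 + sqrt(295))^(1/3))/10) + C3*exp(-10^(1/3)*y*(-(5 + sqrt(295))^(1/3) + 3*10^(1/3)/(5 + sqrt(295))^(1/3))/10)*cos(10^(1/3)*sqrt(3)*y*(3*10^(1/3)/(5 + sqrt(295))^(1/3) + (5 + sqrt(295))^(1/3))/10) + C4*exp(10^(1/3)*y*(-(5 + sqrt(295))^(1/3) + 3*10^(1/3)/(5 + sqrt(295))^(1/3))/5) + y^3/6 - 9*y^2/4 + 81*y/4


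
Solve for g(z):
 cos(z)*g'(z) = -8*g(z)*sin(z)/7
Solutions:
 g(z) = C1*cos(z)^(8/7)


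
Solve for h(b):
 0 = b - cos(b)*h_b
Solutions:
 h(b) = C1 + Integral(b/cos(b), b)


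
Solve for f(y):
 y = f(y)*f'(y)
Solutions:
 f(y) = -sqrt(C1 + y^2)
 f(y) = sqrt(C1 + y^2)


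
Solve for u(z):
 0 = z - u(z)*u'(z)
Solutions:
 u(z) = -sqrt(C1 + z^2)
 u(z) = sqrt(C1 + z^2)


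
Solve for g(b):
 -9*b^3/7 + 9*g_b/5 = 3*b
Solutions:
 g(b) = C1 + 5*b^4/28 + 5*b^2/6


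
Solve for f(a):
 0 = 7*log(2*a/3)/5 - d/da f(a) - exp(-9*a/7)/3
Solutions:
 f(a) = C1 + 7*a*log(a)/5 + 7*a*(-log(3) - 1 + log(2))/5 + 7*exp(-9*a/7)/27


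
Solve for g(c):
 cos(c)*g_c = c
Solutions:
 g(c) = C1 + Integral(c/cos(c), c)


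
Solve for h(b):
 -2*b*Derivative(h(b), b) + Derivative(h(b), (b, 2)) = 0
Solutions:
 h(b) = C1 + C2*erfi(b)


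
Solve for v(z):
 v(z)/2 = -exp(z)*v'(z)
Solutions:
 v(z) = C1*exp(exp(-z)/2)


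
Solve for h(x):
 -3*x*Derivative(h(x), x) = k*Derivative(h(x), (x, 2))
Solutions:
 h(x) = C1 + C2*sqrt(k)*erf(sqrt(6)*x*sqrt(1/k)/2)


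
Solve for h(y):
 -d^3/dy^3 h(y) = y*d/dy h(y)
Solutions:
 h(y) = C1 + Integral(C2*airyai(-y) + C3*airybi(-y), y)


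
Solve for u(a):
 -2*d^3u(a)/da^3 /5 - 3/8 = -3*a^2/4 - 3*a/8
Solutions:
 u(a) = C1 + C2*a + C3*a^2 + a^5/32 + 5*a^4/128 - 5*a^3/32


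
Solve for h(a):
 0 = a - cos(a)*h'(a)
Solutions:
 h(a) = C1 + Integral(a/cos(a), a)


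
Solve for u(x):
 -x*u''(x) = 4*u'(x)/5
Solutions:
 u(x) = C1 + C2*x^(1/5)


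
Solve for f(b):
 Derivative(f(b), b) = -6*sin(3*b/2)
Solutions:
 f(b) = C1 + 4*cos(3*b/2)


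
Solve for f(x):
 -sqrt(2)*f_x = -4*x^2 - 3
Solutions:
 f(x) = C1 + 2*sqrt(2)*x^3/3 + 3*sqrt(2)*x/2


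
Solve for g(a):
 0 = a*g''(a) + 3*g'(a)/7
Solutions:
 g(a) = C1 + C2*a^(4/7)


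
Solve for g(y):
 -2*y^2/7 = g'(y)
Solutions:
 g(y) = C1 - 2*y^3/21


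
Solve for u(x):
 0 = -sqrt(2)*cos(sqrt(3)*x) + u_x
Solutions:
 u(x) = C1 + sqrt(6)*sin(sqrt(3)*x)/3


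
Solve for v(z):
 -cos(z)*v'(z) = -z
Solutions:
 v(z) = C1 + Integral(z/cos(z), z)


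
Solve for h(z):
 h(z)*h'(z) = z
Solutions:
 h(z) = -sqrt(C1 + z^2)
 h(z) = sqrt(C1 + z^2)


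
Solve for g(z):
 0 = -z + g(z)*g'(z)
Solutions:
 g(z) = -sqrt(C1 + z^2)
 g(z) = sqrt(C1 + z^2)


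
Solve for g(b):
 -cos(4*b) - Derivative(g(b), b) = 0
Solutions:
 g(b) = C1 - sin(4*b)/4


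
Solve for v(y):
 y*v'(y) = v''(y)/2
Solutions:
 v(y) = C1 + C2*erfi(y)


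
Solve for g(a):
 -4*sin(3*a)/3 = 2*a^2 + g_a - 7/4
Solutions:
 g(a) = C1 - 2*a^3/3 + 7*a/4 + 4*cos(3*a)/9


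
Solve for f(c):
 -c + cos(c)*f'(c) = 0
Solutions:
 f(c) = C1 + Integral(c/cos(c), c)


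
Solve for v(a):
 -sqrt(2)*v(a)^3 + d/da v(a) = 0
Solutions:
 v(a) = -sqrt(2)*sqrt(-1/(C1 + sqrt(2)*a))/2
 v(a) = sqrt(2)*sqrt(-1/(C1 + sqrt(2)*a))/2


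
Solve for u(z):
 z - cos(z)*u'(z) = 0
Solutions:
 u(z) = C1 + Integral(z/cos(z), z)


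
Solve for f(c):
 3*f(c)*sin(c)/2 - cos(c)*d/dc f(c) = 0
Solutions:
 f(c) = C1/cos(c)^(3/2)


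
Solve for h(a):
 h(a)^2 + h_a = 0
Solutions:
 h(a) = 1/(C1 + a)


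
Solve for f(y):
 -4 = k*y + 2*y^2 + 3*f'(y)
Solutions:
 f(y) = C1 - k*y^2/6 - 2*y^3/9 - 4*y/3


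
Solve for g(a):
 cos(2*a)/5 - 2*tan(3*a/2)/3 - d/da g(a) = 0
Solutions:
 g(a) = C1 + 4*log(cos(3*a/2))/9 + sin(2*a)/10


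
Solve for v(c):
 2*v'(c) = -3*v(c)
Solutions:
 v(c) = C1*exp(-3*c/2)


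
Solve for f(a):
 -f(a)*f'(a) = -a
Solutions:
 f(a) = -sqrt(C1 + a^2)
 f(a) = sqrt(C1 + a^2)


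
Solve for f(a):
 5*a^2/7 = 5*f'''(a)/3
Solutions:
 f(a) = C1 + C2*a + C3*a^2 + a^5/140


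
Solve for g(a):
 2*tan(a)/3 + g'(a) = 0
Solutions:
 g(a) = C1 + 2*log(cos(a))/3


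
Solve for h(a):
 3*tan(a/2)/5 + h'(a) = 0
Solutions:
 h(a) = C1 + 6*log(cos(a/2))/5


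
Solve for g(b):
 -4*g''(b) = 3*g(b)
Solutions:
 g(b) = C1*sin(sqrt(3)*b/2) + C2*cos(sqrt(3)*b/2)


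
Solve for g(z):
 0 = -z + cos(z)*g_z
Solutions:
 g(z) = C1 + Integral(z/cos(z), z)


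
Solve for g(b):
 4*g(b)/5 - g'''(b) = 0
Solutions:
 g(b) = C3*exp(10^(2/3)*b/5) + (C1*sin(10^(2/3)*sqrt(3)*b/10) + C2*cos(10^(2/3)*sqrt(3)*b/10))*exp(-10^(2/3)*b/10)


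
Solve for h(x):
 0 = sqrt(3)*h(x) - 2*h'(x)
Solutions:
 h(x) = C1*exp(sqrt(3)*x/2)


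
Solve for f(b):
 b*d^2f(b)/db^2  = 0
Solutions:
 f(b) = C1 + C2*b


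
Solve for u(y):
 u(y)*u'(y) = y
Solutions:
 u(y) = -sqrt(C1 + y^2)
 u(y) = sqrt(C1 + y^2)


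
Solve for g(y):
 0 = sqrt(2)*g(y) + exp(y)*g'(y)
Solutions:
 g(y) = C1*exp(sqrt(2)*exp(-y))


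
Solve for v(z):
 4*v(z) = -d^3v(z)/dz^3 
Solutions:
 v(z) = C3*exp(-2^(2/3)*z) + (C1*sin(2^(2/3)*sqrt(3)*z/2) + C2*cos(2^(2/3)*sqrt(3)*z/2))*exp(2^(2/3)*z/2)


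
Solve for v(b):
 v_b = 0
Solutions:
 v(b) = C1


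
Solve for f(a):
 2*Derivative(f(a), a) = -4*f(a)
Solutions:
 f(a) = C1*exp(-2*a)


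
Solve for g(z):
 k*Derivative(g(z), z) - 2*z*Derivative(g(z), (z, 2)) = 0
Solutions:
 g(z) = C1 + z^(re(k)/2 + 1)*(C2*sin(log(z)*Abs(im(k))/2) + C3*cos(log(z)*im(k)/2))


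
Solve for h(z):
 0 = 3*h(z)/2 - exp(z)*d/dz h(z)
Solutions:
 h(z) = C1*exp(-3*exp(-z)/2)


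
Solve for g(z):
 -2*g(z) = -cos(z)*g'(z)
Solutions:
 g(z) = C1*(sin(z) + 1)/(sin(z) - 1)


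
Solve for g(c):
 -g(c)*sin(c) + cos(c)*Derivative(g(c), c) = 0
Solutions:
 g(c) = C1/cos(c)


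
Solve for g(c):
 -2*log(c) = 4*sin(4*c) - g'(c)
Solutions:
 g(c) = C1 + 2*c*log(c) - 2*c - cos(4*c)


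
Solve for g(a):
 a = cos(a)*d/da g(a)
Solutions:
 g(a) = C1 + Integral(a/cos(a), a)


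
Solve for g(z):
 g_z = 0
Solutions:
 g(z) = C1


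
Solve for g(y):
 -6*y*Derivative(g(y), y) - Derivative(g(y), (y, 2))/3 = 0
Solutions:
 g(y) = C1 + C2*erf(3*y)


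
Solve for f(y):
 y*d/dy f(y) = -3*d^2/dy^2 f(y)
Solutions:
 f(y) = C1 + C2*erf(sqrt(6)*y/6)


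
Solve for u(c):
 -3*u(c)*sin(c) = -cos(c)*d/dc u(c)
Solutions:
 u(c) = C1/cos(c)^3


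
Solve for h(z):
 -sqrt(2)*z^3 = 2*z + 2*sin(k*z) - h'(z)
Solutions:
 h(z) = C1 + sqrt(2)*z^4/4 + z^2 - 2*cos(k*z)/k


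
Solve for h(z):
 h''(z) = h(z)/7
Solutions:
 h(z) = C1*exp(-sqrt(7)*z/7) + C2*exp(sqrt(7)*z/7)


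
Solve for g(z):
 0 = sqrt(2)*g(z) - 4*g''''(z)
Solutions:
 g(z) = C1*exp(-2^(5/8)*z/2) + C2*exp(2^(5/8)*z/2) + C3*sin(2^(5/8)*z/2) + C4*cos(2^(5/8)*z/2)


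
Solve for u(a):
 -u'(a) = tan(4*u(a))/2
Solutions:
 u(a) = -asin(C1*exp(-2*a))/4 + pi/4
 u(a) = asin(C1*exp(-2*a))/4


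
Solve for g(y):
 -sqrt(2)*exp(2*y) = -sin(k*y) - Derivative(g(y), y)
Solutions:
 g(y) = C1 + sqrt(2)*exp(2*y)/2 + cos(k*y)/k


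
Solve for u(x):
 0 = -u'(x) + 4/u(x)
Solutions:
 u(x) = -sqrt(C1 + 8*x)
 u(x) = sqrt(C1 + 8*x)


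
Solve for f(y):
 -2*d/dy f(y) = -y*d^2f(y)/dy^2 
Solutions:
 f(y) = C1 + C2*y^3


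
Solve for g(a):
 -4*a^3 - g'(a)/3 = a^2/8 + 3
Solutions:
 g(a) = C1 - 3*a^4 - a^3/8 - 9*a


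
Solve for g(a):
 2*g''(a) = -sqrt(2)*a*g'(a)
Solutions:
 g(a) = C1 + C2*erf(2^(1/4)*a/2)


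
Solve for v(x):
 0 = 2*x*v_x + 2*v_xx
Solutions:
 v(x) = C1 + C2*erf(sqrt(2)*x/2)


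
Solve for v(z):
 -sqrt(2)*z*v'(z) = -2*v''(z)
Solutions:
 v(z) = C1 + C2*erfi(2^(1/4)*z/2)


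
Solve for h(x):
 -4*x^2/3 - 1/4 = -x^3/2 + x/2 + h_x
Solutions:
 h(x) = C1 + x^4/8 - 4*x^3/9 - x^2/4 - x/4


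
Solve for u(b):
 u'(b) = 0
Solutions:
 u(b) = C1


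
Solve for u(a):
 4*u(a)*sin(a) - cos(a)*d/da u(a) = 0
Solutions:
 u(a) = C1/cos(a)^4


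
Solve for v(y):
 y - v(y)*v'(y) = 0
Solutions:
 v(y) = -sqrt(C1 + y^2)
 v(y) = sqrt(C1 + y^2)


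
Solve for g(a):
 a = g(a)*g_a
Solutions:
 g(a) = -sqrt(C1 + a^2)
 g(a) = sqrt(C1 + a^2)


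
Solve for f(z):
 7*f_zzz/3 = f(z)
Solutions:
 f(z) = C3*exp(3^(1/3)*7^(2/3)*z/7) + (C1*sin(3^(5/6)*7^(2/3)*z/14) + C2*cos(3^(5/6)*7^(2/3)*z/14))*exp(-3^(1/3)*7^(2/3)*z/14)


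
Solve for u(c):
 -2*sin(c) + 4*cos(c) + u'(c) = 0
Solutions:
 u(c) = C1 - 4*sin(c) - 2*cos(c)


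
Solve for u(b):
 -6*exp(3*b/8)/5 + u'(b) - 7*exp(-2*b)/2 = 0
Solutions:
 u(b) = C1 + 16*exp(3*b/8)/5 - 7*exp(-2*b)/4


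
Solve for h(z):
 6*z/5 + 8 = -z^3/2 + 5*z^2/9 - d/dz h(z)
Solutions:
 h(z) = C1 - z^4/8 + 5*z^3/27 - 3*z^2/5 - 8*z


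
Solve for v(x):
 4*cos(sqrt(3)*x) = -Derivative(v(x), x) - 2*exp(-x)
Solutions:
 v(x) = C1 - 4*sqrt(3)*sin(sqrt(3)*x)/3 + 2*exp(-x)


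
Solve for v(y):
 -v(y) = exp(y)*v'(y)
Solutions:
 v(y) = C1*exp(exp(-y))


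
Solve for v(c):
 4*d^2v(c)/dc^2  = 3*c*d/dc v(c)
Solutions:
 v(c) = C1 + C2*erfi(sqrt(6)*c/4)


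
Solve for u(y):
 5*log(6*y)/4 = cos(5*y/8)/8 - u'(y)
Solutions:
 u(y) = C1 - 5*y*log(y)/4 - 5*y*log(6)/4 + 5*y/4 + sin(5*y/8)/5


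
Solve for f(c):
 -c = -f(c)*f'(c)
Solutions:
 f(c) = -sqrt(C1 + c^2)
 f(c) = sqrt(C1 + c^2)


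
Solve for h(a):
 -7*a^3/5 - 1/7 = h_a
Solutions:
 h(a) = C1 - 7*a^4/20 - a/7


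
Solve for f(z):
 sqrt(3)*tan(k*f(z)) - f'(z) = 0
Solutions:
 f(z) = Piecewise((-asin(exp(C1*k + sqrt(3)*k*z))/k + pi/k, Ne(k, 0)), (nan, True))
 f(z) = Piecewise((asin(exp(C1*k + sqrt(3)*k*z))/k, Ne(k, 0)), (nan, True))


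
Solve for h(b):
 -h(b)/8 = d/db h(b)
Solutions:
 h(b) = C1*exp(-b/8)


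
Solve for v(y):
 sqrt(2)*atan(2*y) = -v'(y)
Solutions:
 v(y) = C1 - sqrt(2)*(y*atan(2*y) - log(4*y^2 + 1)/4)


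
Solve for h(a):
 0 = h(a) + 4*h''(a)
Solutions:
 h(a) = C1*sin(a/2) + C2*cos(a/2)


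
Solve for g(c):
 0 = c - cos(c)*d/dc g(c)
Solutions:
 g(c) = C1 + Integral(c/cos(c), c)


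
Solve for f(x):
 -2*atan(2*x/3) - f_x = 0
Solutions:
 f(x) = C1 - 2*x*atan(2*x/3) + 3*log(4*x^2 + 9)/2


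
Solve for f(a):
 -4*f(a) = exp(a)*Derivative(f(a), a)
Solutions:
 f(a) = C1*exp(4*exp(-a))


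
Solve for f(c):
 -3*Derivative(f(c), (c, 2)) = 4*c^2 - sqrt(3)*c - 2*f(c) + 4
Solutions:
 f(c) = C1*exp(-sqrt(6)*c/3) + C2*exp(sqrt(6)*c/3) + 2*c^2 - sqrt(3)*c/2 + 8


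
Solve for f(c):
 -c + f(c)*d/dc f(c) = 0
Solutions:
 f(c) = -sqrt(C1 + c^2)
 f(c) = sqrt(C1 + c^2)


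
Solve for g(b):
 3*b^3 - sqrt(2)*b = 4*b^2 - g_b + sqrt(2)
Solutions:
 g(b) = C1 - 3*b^4/4 + 4*b^3/3 + sqrt(2)*b^2/2 + sqrt(2)*b


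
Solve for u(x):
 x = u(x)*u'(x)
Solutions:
 u(x) = -sqrt(C1 + x^2)
 u(x) = sqrt(C1 + x^2)


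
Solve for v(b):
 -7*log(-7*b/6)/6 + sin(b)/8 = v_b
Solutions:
 v(b) = C1 - 7*b*log(-b)/6 - 7*b*log(7)/6 + 7*b/6 + 7*b*log(6)/6 - cos(b)/8


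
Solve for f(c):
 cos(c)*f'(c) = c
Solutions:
 f(c) = C1 + Integral(c/cos(c), c)


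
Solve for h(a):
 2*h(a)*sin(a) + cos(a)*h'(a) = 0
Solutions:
 h(a) = C1*cos(a)^2


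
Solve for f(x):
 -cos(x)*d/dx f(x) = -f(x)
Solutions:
 f(x) = C1*sqrt(sin(x) + 1)/sqrt(sin(x) - 1)


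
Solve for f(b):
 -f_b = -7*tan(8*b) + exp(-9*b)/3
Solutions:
 f(b) = C1 + 7*log(tan(8*b)^2 + 1)/16 + exp(-9*b)/27


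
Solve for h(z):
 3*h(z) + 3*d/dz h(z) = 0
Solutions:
 h(z) = C1*exp(-z)


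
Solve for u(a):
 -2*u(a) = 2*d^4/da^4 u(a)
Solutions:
 u(a) = (C1*sin(sqrt(2)*a/2) + C2*cos(sqrt(2)*a/2))*exp(-sqrt(2)*a/2) + (C3*sin(sqrt(2)*a/2) + C4*cos(sqrt(2)*a/2))*exp(sqrt(2)*a/2)


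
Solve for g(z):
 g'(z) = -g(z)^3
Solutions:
 g(z) = -sqrt(2)*sqrt(-1/(C1 - z))/2
 g(z) = sqrt(2)*sqrt(-1/(C1 - z))/2


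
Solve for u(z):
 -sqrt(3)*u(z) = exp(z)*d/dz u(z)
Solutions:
 u(z) = C1*exp(sqrt(3)*exp(-z))


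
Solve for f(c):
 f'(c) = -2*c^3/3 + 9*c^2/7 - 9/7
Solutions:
 f(c) = C1 - c^4/6 + 3*c^3/7 - 9*c/7


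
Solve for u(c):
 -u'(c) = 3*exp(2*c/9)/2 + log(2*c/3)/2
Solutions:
 u(c) = C1 - c*log(c)/2 + c*(-log(2) + 1 + log(3))/2 - 27*exp(2*c/9)/4


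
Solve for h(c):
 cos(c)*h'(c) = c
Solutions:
 h(c) = C1 + Integral(c/cos(c), c)


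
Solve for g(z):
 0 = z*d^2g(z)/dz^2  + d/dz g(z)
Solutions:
 g(z) = C1 + C2*log(z)


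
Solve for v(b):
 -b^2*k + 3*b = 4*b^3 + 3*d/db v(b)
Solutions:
 v(b) = C1 - b^4/3 - b^3*k/9 + b^2/2


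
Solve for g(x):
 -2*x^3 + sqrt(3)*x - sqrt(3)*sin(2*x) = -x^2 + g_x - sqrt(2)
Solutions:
 g(x) = C1 - x^4/2 + x^3/3 + sqrt(3)*x^2/2 + sqrt(2)*x + sqrt(3)*cos(2*x)/2


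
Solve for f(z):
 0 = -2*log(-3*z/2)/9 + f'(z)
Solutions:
 f(z) = C1 + 2*z*log(-z)/9 + 2*z*(-1 - log(2) + log(3))/9


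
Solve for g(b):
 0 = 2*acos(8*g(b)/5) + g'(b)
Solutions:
 Integral(1/acos(8*_y/5), (_y, g(b))) = C1 - 2*b


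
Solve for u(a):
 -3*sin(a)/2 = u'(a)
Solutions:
 u(a) = C1 + 3*cos(a)/2


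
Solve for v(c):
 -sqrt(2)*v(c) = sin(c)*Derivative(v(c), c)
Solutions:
 v(c) = C1*(cos(c) + 1)^(sqrt(2)/2)/(cos(c) - 1)^(sqrt(2)/2)


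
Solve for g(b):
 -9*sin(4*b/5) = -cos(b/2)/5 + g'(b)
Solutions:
 g(b) = C1 + 2*sin(b/2)/5 + 45*cos(4*b/5)/4


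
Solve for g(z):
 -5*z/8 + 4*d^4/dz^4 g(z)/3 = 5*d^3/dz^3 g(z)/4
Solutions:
 g(z) = C1 + C2*z + C3*z^2 + C4*exp(15*z/16) - z^4/48 - 4*z^3/45


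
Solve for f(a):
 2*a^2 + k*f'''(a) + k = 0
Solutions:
 f(a) = C1 + C2*a + C3*a^2 - a^5/(30*k) - a^3/6


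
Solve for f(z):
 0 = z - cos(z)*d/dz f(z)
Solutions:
 f(z) = C1 + Integral(z/cos(z), z)


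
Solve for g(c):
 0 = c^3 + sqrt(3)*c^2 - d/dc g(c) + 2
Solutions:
 g(c) = C1 + c^4/4 + sqrt(3)*c^3/3 + 2*c


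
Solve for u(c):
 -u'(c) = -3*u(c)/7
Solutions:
 u(c) = C1*exp(3*c/7)


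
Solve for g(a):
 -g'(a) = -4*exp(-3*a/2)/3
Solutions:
 g(a) = C1 - 8*exp(-3*a/2)/9


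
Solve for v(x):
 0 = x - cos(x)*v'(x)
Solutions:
 v(x) = C1 + Integral(x/cos(x), x)


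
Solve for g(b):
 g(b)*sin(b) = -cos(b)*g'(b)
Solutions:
 g(b) = C1*cos(b)


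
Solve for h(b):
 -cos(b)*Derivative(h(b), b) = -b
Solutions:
 h(b) = C1 + Integral(b/cos(b), b)


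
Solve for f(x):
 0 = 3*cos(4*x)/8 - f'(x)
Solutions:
 f(x) = C1 + 3*sin(4*x)/32


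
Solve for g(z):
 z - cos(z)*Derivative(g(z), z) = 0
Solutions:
 g(z) = C1 + Integral(z/cos(z), z)


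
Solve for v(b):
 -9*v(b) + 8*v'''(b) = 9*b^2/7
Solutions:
 v(b) = C3*exp(3^(2/3)*b/2) - b^2/7 + (C1*sin(3*3^(1/6)*b/4) + C2*cos(3*3^(1/6)*b/4))*exp(-3^(2/3)*b/4)


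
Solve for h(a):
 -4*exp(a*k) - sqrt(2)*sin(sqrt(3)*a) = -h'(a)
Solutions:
 h(a) = C1 - sqrt(6)*cos(sqrt(3)*a)/3 + 4*exp(a*k)/k


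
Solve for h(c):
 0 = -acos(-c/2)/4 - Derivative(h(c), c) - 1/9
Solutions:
 h(c) = C1 - c*acos(-c/2)/4 - c/9 - sqrt(4 - c^2)/4


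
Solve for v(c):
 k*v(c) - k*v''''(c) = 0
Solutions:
 v(c) = C1*exp(-c) + C2*exp(c) + C3*sin(c) + C4*cos(c)


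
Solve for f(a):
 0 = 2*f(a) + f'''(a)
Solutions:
 f(a) = C3*exp(-2^(1/3)*a) + (C1*sin(2^(1/3)*sqrt(3)*a/2) + C2*cos(2^(1/3)*sqrt(3)*a/2))*exp(2^(1/3)*a/2)


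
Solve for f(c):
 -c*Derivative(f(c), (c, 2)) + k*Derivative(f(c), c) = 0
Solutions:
 f(c) = C1 + c^(re(k) + 1)*(C2*sin(log(c)*Abs(im(k))) + C3*cos(log(c)*im(k)))


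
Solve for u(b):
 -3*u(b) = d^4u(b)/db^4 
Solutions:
 u(b) = (C1*sin(sqrt(2)*3^(1/4)*b/2) + C2*cos(sqrt(2)*3^(1/4)*b/2))*exp(-sqrt(2)*3^(1/4)*b/2) + (C3*sin(sqrt(2)*3^(1/4)*b/2) + C4*cos(sqrt(2)*3^(1/4)*b/2))*exp(sqrt(2)*3^(1/4)*b/2)


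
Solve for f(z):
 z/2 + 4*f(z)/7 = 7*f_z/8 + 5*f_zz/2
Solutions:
 f(z) = C1*exp(z*(-49 + sqrt(20321))/280) + C2*exp(-z*(49 + sqrt(20321))/280) - 7*z/8 - 343/256


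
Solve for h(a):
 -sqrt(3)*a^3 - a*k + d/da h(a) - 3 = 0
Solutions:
 h(a) = C1 + sqrt(3)*a^4/4 + a^2*k/2 + 3*a


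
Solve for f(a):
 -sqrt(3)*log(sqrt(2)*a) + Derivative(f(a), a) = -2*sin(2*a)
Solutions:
 f(a) = C1 + sqrt(3)*a*(log(a) - 1) + sqrt(3)*a*log(2)/2 + cos(2*a)


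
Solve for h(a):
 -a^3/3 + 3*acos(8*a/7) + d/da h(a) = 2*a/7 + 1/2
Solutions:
 h(a) = C1 + a^4/12 + a^2/7 - 3*a*acos(8*a/7) + a/2 + 3*sqrt(49 - 64*a^2)/8


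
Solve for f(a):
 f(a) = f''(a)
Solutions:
 f(a) = C1*exp(-a) + C2*exp(a)


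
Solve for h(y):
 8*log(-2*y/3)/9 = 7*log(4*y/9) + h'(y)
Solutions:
 h(y) = C1 - 55*y*log(y)/9 + y*(-118*log(2) + 55 + 118*log(3) + 8*I*pi)/9


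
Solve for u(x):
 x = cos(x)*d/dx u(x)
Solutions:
 u(x) = C1 + Integral(x/cos(x), x)


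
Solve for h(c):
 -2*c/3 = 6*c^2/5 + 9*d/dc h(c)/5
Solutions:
 h(c) = C1 - 2*c^3/9 - 5*c^2/27


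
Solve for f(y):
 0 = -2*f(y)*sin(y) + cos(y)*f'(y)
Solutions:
 f(y) = C1/cos(y)^2


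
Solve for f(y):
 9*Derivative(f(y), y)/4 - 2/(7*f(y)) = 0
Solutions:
 f(y) = -sqrt(C1 + 112*y)/21
 f(y) = sqrt(C1 + 112*y)/21


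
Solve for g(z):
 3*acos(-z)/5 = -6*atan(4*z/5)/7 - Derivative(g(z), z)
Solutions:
 g(z) = C1 - 3*z*acos(-z)/5 - 6*z*atan(4*z/5)/7 - 3*sqrt(1 - z^2)/5 + 15*log(16*z^2 + 25)/28


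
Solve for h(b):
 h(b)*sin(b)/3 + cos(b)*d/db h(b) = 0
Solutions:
 h(b) = C1*cos(b)^(1/3)


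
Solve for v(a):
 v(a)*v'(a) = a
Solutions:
 v(a) = -sqrt(C1 + a^2)
 v(a) = sqrt(C1 + a^2)


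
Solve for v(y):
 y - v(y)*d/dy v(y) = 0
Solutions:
 v(y) = -sqrt(C1 + y^2)
 v(y) = sqrt(C1 + y^2)


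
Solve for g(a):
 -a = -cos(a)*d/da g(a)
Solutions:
 g(a) = C1 + Integral(a/cos(a), a)


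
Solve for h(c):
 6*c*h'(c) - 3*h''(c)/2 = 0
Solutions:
 h(c) = C1 + C2*erfi(sqrt(2)*c)


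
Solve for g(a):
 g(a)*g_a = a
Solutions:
 g(a) = -sqrt(C1 + a^2)
 g(a) = sqrt(C1 + a^2)


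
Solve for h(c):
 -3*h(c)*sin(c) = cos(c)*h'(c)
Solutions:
 h(c) = C1*cos(c)^3


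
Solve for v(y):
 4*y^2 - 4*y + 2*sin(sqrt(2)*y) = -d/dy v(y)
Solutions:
 v(y) = C1 - 4*y^3/3 + 2*y^2 + sqrt(2)*cos(sqrt(2)*y)


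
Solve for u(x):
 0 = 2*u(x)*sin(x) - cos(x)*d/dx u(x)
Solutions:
 u(x) = C1/cos(x)^2


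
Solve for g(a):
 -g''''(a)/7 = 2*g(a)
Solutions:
 g(a) = (C1*sin(2^(3/4)*7^(1/4)*a/2) + C2*cos(2^(3/4)*7^(1/4)*a/2))*exp(-2^(3/4)*7^(1/4)*a/2) + (C3*sin(2^(3/4)*7^(1/4)*a/2) + C4*cos(2^(3/4)*7^(1/4)*a/2))*exp(2^(3/4)*7^(1/4)*a/2)


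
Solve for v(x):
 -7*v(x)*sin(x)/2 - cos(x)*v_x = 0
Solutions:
 v(x) = C1*cos(x)^(7/2)


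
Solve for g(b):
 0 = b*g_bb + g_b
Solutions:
 g(b) = C1 + C2*log(b)


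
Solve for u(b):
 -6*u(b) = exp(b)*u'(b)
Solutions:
 u(b) = C1*exp(6*exp(-b))


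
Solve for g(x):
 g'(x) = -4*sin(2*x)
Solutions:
 g(x) = C1 + 2*cos(2*x)


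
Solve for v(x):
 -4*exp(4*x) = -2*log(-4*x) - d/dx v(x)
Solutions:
 v(x) = C1 - 2*x*log(-x) + 2*x*(1 - 2*log(2)) + exp(4*x)


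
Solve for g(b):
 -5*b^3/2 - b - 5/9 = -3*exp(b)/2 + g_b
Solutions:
 g(b) = C1 - 5*b^4/8 - b^2/2 - 5*b/9 + 3*exp(b)/2


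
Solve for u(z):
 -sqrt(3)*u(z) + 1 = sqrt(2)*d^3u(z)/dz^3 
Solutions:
 u(z) = C3*exp(-2^(5/6)*3^(1/6)*z/2) + (C1*sin(2^(5/6)*3^(2/3)*z/4) + C2*cos(2^(5/6)*3^(2/3)*z/4))*exp(2^(5/6)*3^(1/6)*z/4) + sqrt(3)/3


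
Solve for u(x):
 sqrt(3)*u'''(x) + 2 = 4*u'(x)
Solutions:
 u(x) = C1 + C2*exp(-2*3^(3/4)*x/3) + C3*exp(2*3^(3/4)*x/3) + x/2


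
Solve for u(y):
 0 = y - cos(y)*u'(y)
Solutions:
 u(y) = C1 + Integral(y/cos(y), y)


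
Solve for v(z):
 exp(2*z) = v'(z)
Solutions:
 v(z) = C1 + exp(2*z)/2


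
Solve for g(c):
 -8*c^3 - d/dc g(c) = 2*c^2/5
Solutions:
 g(c) = C1 - 2*c^4 - 2*c^3/15


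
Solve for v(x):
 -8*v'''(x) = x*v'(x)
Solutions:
 v(x) = C1 + Integral(C2*airyai(-x/2) + C3*airybi(-x/2), x)


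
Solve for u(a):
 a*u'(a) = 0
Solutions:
 u(a) = C1


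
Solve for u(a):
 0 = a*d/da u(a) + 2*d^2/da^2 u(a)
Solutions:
 u(a) = C1 + C2*erf(a/2)


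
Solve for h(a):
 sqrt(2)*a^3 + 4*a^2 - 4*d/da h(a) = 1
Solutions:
 h(a) = C1 + sqrt(2)*a^4/16 + a^3/3 - a/4


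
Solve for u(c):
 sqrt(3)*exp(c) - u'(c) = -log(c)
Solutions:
 u(c) = C1 + c*log(c) - c + sqrt(3)*exp(c)


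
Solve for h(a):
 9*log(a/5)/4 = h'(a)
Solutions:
 h(a) = C1 + 9*a*log(a)/4 - 9*a*log(5)/4 - 9*a/4


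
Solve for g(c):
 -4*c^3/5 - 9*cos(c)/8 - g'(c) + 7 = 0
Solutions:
 g(c) = C1 - c^4/5 + 7*c - 9*sin(c)/8


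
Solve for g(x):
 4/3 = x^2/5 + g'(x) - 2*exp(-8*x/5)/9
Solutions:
 g(x) = C1 - x^3/15 + 4*x/3 - 5*exp(-8*x/5)/36


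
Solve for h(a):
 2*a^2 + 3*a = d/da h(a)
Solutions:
 h(a) = C1 + 2*a^3/3 + 3*a^2/2


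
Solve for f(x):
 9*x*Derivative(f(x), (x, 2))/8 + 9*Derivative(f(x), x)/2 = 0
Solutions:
 f(x) = C1 + C2/x^3


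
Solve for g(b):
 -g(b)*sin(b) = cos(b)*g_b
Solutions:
 g(b) = C1*cos(b)


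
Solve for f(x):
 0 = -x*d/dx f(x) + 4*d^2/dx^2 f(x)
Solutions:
 f(x) = C1 + C2*erfi(sqrt(2)*x/4)


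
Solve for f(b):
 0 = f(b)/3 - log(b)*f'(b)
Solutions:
 f(b) = C1*exp(li(b)/3)


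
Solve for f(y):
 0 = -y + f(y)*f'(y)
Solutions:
 f(y) = -sqrt(C1 + y^2)
 f(y) = sqrt(C1 + y^2)


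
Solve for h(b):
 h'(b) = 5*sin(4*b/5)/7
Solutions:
 h(b) = C1 - 25*cos(4*b/5)/28


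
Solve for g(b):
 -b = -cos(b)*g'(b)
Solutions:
 g(b) = C1 + Integral(b/cos(b), b)


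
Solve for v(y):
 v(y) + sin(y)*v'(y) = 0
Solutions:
 v(y) = C1*sqrt(cos(y) + 1)/sqrt(cos(y) - 1)


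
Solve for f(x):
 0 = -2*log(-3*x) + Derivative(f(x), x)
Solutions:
 f(x) = C1 + 2*x*log(-x) + 2*x*(-1 + log(3))


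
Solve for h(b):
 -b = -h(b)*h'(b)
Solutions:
 h(b) = -sqrt(C1 + b^2)
 h(b) = sqrt(C1 + b^2)


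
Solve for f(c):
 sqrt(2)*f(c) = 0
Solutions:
 f(c) = 0


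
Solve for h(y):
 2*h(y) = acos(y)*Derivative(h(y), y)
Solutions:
 h(y) = C1*exp(2*Integral(1/acos(y), y))


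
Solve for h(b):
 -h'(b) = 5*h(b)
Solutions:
 h(b) = C1*exp(-5*b)


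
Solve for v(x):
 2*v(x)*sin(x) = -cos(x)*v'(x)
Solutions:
 v(x) = C1*cos(x)^2


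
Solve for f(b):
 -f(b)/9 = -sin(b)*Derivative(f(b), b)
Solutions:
 f(b) = C1*(cos(b) - 1)^(1/18)/(cos(b) + 1)^(1/18)


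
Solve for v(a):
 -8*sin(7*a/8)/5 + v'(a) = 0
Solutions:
 v(a) = C1 - 64*cos(7*a/8)/35


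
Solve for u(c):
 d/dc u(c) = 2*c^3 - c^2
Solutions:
 u(c) = C1 + c^4/2 - c^3/3


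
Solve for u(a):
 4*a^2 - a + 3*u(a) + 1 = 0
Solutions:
 u(a) = -4*a^2/3 + a/3 - 1/3


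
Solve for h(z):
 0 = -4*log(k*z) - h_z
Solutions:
 h(z) = C1 - 4*z*log(k*z) + 4*z


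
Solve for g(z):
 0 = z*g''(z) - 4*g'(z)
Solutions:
 g(z) = C1 + C2*z^5


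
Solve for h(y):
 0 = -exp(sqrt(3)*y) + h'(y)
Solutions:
 h(y) = C1 + sqrt(3)*exp(sqrt(3)*y)/3


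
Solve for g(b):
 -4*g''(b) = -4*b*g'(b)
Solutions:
 g(b) = C1 + C2*erfi(sqrt(2)*b/2)


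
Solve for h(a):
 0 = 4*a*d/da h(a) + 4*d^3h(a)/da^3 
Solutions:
 h(a) = C1 + Integral(C2*airyai(-a) + C3*airybi(-a), a)


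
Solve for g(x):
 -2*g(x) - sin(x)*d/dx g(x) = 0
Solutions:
 g(x) = C1*(cos(x) + 1)/(cos(x) - 1)


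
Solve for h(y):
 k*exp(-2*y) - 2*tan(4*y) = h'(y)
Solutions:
 h(y) = C1 - k*exp(-2*y)/2 - log(tan(4*y)^2 + 1)/4


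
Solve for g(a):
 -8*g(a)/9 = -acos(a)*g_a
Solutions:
 g(a) = C1*exp(8*Integral(1/acos(a), a)/9)


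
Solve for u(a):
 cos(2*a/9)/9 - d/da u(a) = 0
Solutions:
 u(a) = C1 + sin(2*a/9)/2


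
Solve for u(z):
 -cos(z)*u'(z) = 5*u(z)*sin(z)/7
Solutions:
 u(z) = C1*cos(z)^(5/7)


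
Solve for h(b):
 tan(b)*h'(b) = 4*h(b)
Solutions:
 h(b) = C1*sin(b)^4


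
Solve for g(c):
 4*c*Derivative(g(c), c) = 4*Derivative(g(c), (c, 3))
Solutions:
 g(c) = C1 + Integral(C2*airyai(c) + C3*airybi(c), c)


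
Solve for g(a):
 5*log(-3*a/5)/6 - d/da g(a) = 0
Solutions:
 g(a) = C1 + 5*a*log(-a)/6 + 5*a*(-log(5) - 1 + log(3))/6


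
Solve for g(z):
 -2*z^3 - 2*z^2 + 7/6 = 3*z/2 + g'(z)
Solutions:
 g(z) = C1 - z^4/2 - 2*z^3/3 - 3*z^2/4 + 7*z/6


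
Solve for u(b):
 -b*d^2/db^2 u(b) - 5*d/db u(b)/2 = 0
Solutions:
 u(b) = C1 + C2/b^(3/2)


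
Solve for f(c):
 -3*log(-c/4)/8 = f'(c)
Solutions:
 f(c) = C1 - 3*c*log(-c)/8 + 3*c*(1 + 2*log(2))/8


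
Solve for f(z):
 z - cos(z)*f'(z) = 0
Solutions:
 f(z) = C1 + Integral(z/cos(z), z)


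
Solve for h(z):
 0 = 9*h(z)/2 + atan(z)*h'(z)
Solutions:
 h(z) = C1*exp(-9*Integral(1/atan(z), z)/2)


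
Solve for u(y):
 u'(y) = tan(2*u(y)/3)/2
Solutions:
 u(y) = -3*asin(C1*exp(y/3))/2 + 3*pi/2
 u(y) = 3*asin(C1*exp(y/3))/2


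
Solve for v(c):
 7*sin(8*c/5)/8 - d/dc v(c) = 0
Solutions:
 v(c) = C1 - 35*cos(8*c/5)/64


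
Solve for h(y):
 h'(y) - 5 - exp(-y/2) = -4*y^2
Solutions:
 h(y) = C1 - 4*y^3/3 + 5*y - 2*exp(-y/2)


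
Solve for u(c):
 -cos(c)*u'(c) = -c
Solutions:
 u(c) = C1 + Integral(c/cos(c), c)


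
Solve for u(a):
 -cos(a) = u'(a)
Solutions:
 u(a) = C1 - sin(a)


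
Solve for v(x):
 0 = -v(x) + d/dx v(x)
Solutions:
 v(x) = C1*exp(x)


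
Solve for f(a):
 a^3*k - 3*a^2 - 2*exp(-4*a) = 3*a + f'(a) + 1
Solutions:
 f(a) = C1 + a^4*k/4 - a^3 - 3*a^2/2 - a + exp(-4*a)/2


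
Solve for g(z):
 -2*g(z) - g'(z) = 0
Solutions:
 g(z) = C1*exp(-2*z)


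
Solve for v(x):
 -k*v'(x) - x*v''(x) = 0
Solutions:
 v(x) = C1 + x^(1 - re(k))*(C2*sin(log(x)*Abs(im(k))) + C3*cos(log(x)*im(k)))


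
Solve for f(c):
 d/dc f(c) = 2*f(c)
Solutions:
 f(c) = C1*exp(2*c)


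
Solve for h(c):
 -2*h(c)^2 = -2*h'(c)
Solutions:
 h(c) = -1/(C1 + c)


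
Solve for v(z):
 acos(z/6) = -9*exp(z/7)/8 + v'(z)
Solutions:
 v(z) = C1 + z*acos(z/6) - sqrt(36 - z^2) + 63*exp(z/7)/8


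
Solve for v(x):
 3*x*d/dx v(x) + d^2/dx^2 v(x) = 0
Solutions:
 v(x) = C1 + C2*erf(sqrt(6)*x/2)


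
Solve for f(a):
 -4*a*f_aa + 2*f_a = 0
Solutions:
 f(a) = C1 + C2*a^(3/2)


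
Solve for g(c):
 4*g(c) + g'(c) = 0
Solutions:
 g(c) = C1*exp(-4*c)


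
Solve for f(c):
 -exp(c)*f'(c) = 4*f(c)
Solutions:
 f(c) = C1*exp(4*exp(-c))


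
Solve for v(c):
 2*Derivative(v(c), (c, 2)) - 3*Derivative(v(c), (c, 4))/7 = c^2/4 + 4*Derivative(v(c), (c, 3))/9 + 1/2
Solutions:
 v(c) = C1 + C2*c + C3*exp(c*(-14 + sqrt(3598))/27) + C4*exp(-c*(14 + sqrt(3598))/27) + c^4/96 + c^3/108 + 1433*c^2/9072


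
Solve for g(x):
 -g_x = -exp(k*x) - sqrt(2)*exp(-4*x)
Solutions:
 g(x) = C1 - sqrt(2)*exp(-4*x)/4 + exp(k*x)/k


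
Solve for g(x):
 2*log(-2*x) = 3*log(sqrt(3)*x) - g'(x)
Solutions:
 g(x) = C1 + x*log(x) + x*(-2*log(2) - 1 + 3*log(3)/2 - 2*I*pi)


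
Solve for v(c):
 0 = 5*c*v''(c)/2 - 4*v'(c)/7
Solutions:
 v(c) = C1 + C2*c^(43/35)


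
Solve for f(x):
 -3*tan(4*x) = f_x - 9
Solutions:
 f(x) = C1 + 9*x + 3*log(cos(4*x))/4


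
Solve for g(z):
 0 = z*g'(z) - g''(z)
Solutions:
 g(z) = C1 + C2*erfi(sqrt(2)*z/2)


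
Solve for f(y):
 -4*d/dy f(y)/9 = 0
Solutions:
 f(y) = C1


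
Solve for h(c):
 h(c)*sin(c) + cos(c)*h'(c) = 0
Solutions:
 h(c) = C1*cos(c)


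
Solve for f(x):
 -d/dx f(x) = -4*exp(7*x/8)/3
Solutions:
 f(x) = C1 + 32*exp(7*x/8)/21


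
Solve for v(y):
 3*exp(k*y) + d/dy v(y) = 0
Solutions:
 v(y) = C1 - 3*exp(k*y)/k


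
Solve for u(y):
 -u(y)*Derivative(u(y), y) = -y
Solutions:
 u(y) = -sqrt(C1 + y^2)
 u(y) = sqrt(C1 + y^2)


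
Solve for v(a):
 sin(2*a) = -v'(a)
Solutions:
 v(a) = C1 + cos(2*a)/2


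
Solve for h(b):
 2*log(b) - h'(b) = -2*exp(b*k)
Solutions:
 h(b) = C1 + 2*b*log(b) - 2*b + Piecewise((2*exp(b*k)/k, Ne(k, 0)), (2*b, True))


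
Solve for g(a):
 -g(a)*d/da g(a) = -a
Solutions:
 g(a) = -sqrt(C1 + a^2)
 g(a) = sqrt(C1 + a^2)


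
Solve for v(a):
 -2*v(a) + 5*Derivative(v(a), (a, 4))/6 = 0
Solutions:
 v(a) = C1*exp(-sqrt(2)*3^(1/4)*5^(3/4)*a/5) + C2*exp(sqrt(2)*3^(1/4)*5^(3/4)*a/5) + C3*sin(sqrt(2)*3^(1/4)*5^(3/4)*a/5) + C4*cos(sqrt(2)*3^(1/4)*5^(3/4)*a/5)


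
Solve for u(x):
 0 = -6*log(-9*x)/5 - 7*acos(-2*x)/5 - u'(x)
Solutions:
 u(x) = C1 - 6*x*log(-x)/5 - 7*x*acos(-2*x)/5 - 12*x*log(3)/5 + 6*x/5 - 7*sqrt(1 - 4*x^2)/10


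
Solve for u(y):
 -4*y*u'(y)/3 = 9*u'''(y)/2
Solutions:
 u(y) = C1 + Integral(C2*airyai(-2*y/3) + C3*airybi(-2*y/3), y)


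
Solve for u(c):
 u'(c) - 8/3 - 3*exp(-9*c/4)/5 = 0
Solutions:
 u(c) = C1 + 8*c/3 - 4*exp(-9*c/4)/15


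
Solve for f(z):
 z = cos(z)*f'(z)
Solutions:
 f(z) = C1 + Integral(z/cos(z), z)


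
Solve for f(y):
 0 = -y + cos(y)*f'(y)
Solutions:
 f(y) = C1 + Integral(y/cos(y), y)


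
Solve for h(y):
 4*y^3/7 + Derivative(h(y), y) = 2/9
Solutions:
 h(y) = C1 - y^4/7 + 2*y/9


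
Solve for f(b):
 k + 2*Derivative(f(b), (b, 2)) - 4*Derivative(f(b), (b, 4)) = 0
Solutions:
 f(b) = C1 + C2*b + C3*exp(-sqrt(2)*b/2) + C4*exp(sqrt(2)*b/2) - b^2*k/4


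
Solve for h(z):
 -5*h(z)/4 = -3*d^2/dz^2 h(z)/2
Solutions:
 h(z) = C1*exp(-sqrt(30)*z/6) + C2*exp(sqrt(30)*z/6)


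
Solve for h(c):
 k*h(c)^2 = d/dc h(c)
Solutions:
 h(c) = -1/(C1 + c*k)


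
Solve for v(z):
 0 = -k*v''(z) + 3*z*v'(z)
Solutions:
 v(z) = C1 + C2*erf(sqrt(6)*z*sqrt(-1/k)/2)/sqrt(-1/k)


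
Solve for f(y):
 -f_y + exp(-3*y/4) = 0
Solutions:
 f(y) = C1 - 4*exp(-3*y/4)/3


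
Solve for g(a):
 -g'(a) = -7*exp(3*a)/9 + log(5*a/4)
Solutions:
 g(a) = C1 - a*log(a) + a*(-log(5) + 1 + 2*log(2)) + 7*exp(3*a)/27


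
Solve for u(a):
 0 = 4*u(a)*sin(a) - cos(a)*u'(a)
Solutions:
 u(a) = C1/cos(a)^4


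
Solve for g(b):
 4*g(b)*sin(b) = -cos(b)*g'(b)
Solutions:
 g(b) = C1*cos(b)^4


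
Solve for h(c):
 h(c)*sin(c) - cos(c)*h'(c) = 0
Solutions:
 h(c) = C1/cos(c)


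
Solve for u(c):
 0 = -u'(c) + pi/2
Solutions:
 u(c) = C1 + pi*c/2


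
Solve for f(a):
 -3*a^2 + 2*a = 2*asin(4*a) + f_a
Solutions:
 f(a) = C1 - a^3 + a^2 - 2*a*asin(4*a) - sqrt(1 - 16*a^2)/2


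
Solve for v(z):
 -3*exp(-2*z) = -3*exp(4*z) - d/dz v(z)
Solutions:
 v(z) = C1 - 3*exp(4*z)/4 - 3*exp(-2*z)/2


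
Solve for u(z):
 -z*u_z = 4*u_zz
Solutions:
 u(z) = C1 + C2*erf(sqrt(2)*z/4)


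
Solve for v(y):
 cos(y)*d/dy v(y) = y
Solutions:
 v(y) = C1 + Integral(y/cos(y), y)


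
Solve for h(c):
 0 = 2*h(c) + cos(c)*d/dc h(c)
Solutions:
 h(c) = C1*(sin(c) - 1)/(sin(c) + 1)


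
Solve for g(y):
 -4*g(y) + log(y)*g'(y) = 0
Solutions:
 g(y) = C1*exp(4*li(y))


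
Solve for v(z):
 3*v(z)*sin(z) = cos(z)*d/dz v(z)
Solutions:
 v(z) = C1/cos(z)^3


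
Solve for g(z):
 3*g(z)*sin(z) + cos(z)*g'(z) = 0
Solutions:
 g(z) = C1*cos(z)^3


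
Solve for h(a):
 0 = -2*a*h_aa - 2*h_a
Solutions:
 h(a) = C1 + C2*log(a)


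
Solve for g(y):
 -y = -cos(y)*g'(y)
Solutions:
 g(y) = C1 + Integral(y/cos(y), y)


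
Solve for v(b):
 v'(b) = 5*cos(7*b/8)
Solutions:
 v(b) = C1 + 40*sin(7*b/8)/7


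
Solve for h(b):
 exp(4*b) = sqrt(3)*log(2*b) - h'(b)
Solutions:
 h(b) = C1 + sqrt(3)*b*log(b) + sqrt(3)*b*(-1 + log(2)) - exp(4*b)/4


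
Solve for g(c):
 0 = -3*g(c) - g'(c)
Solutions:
 g(c) = C1*exp(-3*c)


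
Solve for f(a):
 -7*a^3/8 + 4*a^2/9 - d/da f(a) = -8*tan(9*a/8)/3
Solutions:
 f(a) = C1 - 7*a^4/32 + 4*a^3/27 - 64*log(cos(9*a/8))/27


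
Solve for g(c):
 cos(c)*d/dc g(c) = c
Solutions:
 g(c) = C1 + Integral(c/cos(c), c)


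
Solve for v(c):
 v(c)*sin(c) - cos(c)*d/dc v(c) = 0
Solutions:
 v(c) = C1/cos(c)


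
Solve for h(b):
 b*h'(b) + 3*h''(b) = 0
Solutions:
 h(b) = C1 + C2*erf(sqrt(6)*b/6)


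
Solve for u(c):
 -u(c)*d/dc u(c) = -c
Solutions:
 u(c) = -sqrt(C1 + c^2)
 u(c) = sqrt(C1 + c^2)


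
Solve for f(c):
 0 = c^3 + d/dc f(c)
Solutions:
 f(c) = C1 - c^4/4


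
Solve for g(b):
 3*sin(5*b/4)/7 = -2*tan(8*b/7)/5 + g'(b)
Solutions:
 g(b) = C1 - 7*log(cos(8*b/7))/20 - 12*cos(5*b/4)/35


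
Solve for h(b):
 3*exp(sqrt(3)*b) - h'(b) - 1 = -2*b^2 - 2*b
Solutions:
 h(b) = C1 + 2*b^3/3 + b^2 - b + sqrt(3)*exp(sqrt(3)*b)


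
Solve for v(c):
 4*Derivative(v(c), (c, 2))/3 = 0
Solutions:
 v(c) = C1 + C2*c


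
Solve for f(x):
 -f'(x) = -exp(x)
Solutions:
 f(x) = C1 + exp(x)


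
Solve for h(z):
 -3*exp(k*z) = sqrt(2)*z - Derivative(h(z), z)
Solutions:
 h(z) = C1 + sqrt(2)*z^2/2 + 3*exp(k*z)/k


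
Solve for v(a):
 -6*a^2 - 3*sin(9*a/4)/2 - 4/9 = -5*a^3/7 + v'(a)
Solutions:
 v(a) = C1 + 5*a^4/28 - 2*a^3 - 4*a/9 + 2*cos(9*a/4)/3
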